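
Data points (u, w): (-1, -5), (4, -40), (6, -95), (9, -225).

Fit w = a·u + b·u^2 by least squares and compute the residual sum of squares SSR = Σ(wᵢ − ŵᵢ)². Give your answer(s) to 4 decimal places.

SSR = 0.5743

Forming AᵀA = [[134, 1008]; [1008, 8114]] and Aᵀw = [-2750, -22290]ᵀ gives AᵀA·[a, b]ᵀ = Aᵀw.
Determinant 134·8114 − 1008² = 71212.
a = ((-2750)·8114 − 1008·(-22290))/71212 = 38705/17803; b = (134·(-22290) − 1008·(-2750))/71212 = -53715/17803.
Residuals: 3405/17803, -7500/17803, 10225/17803, -3105/17803; SSR = 10225/17803.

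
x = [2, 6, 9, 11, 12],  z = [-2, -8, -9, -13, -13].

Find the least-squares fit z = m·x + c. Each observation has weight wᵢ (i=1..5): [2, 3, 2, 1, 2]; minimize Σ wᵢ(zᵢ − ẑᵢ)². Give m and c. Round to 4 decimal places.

The normal equations are: 687·m + 75·c = -769;  75·m + 10·c = -85.
Determinant 687·10 − 75² = 1245.
m = ((-769)·10 − 75·(-85))/1245 = -263/249; c = (687·(-85) − 75·(-769))/1245 = -48/83.

m = -1.0562, c = -0.5783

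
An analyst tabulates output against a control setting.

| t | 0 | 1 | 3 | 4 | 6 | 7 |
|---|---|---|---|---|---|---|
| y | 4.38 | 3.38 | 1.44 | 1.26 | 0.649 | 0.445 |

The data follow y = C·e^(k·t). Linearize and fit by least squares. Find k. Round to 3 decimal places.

k = -0.325

With ln yᵢ as the transformed response and tᵢ as the regressor:
Σt = 21.0000, Σ(t)² = 111.0000, Σln y = 2.0487, Σt·ln y = -5.0255.
Equations: 111.0000·k + 21.0000·ln C = -5.0255;  21.0000·k + 6·ln C = 2.0487.
Δ = 111.0000·6 − (21.0000)² = 225.0000; k = (-5.0255·6 − 21.0000·2.0487)/225.0000 = -0.32522, ln C = (111.0000·2.0487 − 21.0000·-5.0255)/225.0000 = 1.47972.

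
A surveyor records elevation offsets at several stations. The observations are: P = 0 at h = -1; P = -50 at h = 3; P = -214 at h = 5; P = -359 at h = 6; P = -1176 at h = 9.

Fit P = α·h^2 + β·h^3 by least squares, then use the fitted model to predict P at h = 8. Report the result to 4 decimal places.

P̂ = -832.9376

Forming MᵀM = [[8564, 70192]; [70192, 594452]] and MᵀP = [-113980, -962948]ᵀ gives MᵀM·[α, β]ᵀ = MᵀP.
Eliminating β: 594452·(row 1) − 70192·(row 2) gives 163970064·α = 594452·(-113980) − 70192·(-962948) = -164392944, so α = -3424853/3416043.
Then β = ((-962948) − 70192·(-3424853/3416043))/594452 = -5129219/3416043.
At h = 8: P̂ = (-3424853/3416043)·(64) + (-5129219/3416043)·(512) = -948450240/1138681.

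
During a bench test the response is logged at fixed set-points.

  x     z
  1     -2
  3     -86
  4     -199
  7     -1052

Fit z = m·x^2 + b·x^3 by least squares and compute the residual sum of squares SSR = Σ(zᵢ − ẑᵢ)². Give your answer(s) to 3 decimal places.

SSR = 3.012

AᵀA·[m, b]ᵀ = Aᵀz reads: 2739·m + 18075·b = -55508;  18075·m + 122475·b = -375896.
Eliminating b: 122475·(row 1) − 18075·(row 2) gives 8753400·m = 122475·(-55508) − 18075·(-375896) = -4022100, so m = -4469/9726.
Then b = ((-375896) − 18075·(-4469/9726))/122475 = -729779/243150.
Residuals: 177602/121575, -33557/40525, 53303/121575, -2539/121575; SSR = 366233/121575.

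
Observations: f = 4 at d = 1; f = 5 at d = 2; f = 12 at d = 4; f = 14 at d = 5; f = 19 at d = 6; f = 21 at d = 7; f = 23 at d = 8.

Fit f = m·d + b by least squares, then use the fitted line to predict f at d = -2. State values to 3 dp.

f̂ = -5.583

Compute the Gram sums: Σd·d = 195, Σd = 33, Σ1 = 7.
For Mᵀf: Σd·f = 577, Σf = 98.
Normal equations: [[195, 33]; [33, 7]]·[m, b]ᵀ = [577, 98]ᵀ.
Eliminating b: 7·(row 1) − 33·(row 2) gives 276·m = 7·577 − 33·98 = 805, so m = 35/12.
Then b = (98 − 33·(35/12))/7 = 1/4.
At d = -2: f̂ = (35/12)·(-2) + (1/4)·(1) = -67/12.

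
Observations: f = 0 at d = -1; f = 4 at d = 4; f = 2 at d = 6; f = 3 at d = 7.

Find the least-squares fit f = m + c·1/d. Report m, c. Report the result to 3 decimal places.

m = 2.535, c = 2.592

With design matrix A, AᵀA = [[4, -37/84]; [-37/84, 7837/7056]] and Aᵀf = [9, 37/21]ᵀ.
det = 4·(7837/7056) − (-37/84)² = 3331/784.
m = (9·(7837/7056) − (-37/84)·(37/21))/(3331/784) = 76009/29979; c = (4·(37/21) − (-37/84)·9)/(3331/784) = 25900/9993.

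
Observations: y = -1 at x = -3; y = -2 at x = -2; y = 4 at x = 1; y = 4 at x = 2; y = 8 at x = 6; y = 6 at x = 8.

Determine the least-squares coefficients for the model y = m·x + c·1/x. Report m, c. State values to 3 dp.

m = 0.840, c = 2.645

From the data, Σx·x = 118, Σx·1/x = 6, Σ1/x·1/x = 953/576.
Right-hand side: Σx·y = 115, Σ1/x·y = 113/12.
MᵀM·[m, c]ᵀ = Mᵀy becomes [[118, 6]; [6, 953/576]]·[m, c]ᵀ = [115, 113/12]ᵀ.
Eliminating c: (953/576)·(row 1) − 6·(row 2) gives (45859/288)·m = (953/576)·115 − 6·(113/12) = 77051/576, so m = 77051/91718.
Then c = ((113/12) − 6·(77051/91718))/(953/576) = 121296/45859.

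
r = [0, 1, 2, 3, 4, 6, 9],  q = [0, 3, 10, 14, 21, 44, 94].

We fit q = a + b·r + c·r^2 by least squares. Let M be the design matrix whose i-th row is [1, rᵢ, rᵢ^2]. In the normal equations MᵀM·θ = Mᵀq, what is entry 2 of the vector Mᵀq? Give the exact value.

Entry 2 ↔ basis r, so (Mᵀq)_{2} = Σᵢ (r)·qᵢ = (0)·(0) + (1)·(3) + (2)·(10) + (3)·(14) + (4)·(21) + (6)·(44) + (9)·(94) = 1259.

1259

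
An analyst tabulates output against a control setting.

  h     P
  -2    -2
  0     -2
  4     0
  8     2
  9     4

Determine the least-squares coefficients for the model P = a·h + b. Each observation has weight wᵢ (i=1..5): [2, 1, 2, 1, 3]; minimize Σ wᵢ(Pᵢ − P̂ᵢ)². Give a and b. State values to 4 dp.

a = 0.5468, b = -1.4806

Entries of AᵀWA: Σwᵢ·h·h = 347, Σwᵢ·h = 39, Σwᵢ·1 = 9.
Right-hand side: Σwᵢ·h·P = 132, Σwᵢ·P = 8.
Δ = 347·9 − 39² = 1602.
a = (132·9 − 39·8)/1602 = 146/267; b = (347·8 − 39·132)/1602 = -1186/801.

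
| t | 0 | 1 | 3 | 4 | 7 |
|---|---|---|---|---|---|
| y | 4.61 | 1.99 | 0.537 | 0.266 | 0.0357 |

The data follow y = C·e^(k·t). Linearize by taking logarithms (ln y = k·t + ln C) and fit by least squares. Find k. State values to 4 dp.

k = -0.6872

Taking logs, ln y = k·t + ln C, so regress ln y on t.
Σt = 15.0000, Σ(t)² = 75.0000, Σln y = -3.0623, Σt·ln y = -29.8024.
Equations: 75.0000·k + 15.0000·ln C = -29.8024;  15.0000·k + 5·ln C = -3.0623.
Solving (det = 150.0000): k = -0.68719, ln C = 1.44911.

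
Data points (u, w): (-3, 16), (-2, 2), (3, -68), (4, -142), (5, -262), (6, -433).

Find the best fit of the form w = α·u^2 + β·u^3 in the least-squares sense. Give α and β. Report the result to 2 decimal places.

α = -2.79, β = -1.54

Compute the Gram sums: Σu^2·u^2 = 2355, Σu^2·u^3 = 11893, Σu^3·u^3 = 67899.
For Mᵀw: Σu^2·w = -24870, Σu^3·w = -137650.
Normal equations: [[2355, 11893]; [11893, 67899]]·[α, β]ᵀ = [-24870, -137650]ᵀ.
Determinant 2355·67899 − 11893² = 18458696.
α = ((-24870)·67899 − 11893·(-137650))/18458696 = -6447085/2307337; β = (2355·(-137650) − 11893·(-24870))/18458696 = -3548355/2307337.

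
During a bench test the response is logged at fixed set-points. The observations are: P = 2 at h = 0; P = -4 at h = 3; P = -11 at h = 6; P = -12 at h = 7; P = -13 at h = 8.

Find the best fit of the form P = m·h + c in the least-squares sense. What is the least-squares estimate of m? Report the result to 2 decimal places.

Sums needed: Σh·h = 158, Σh = 24, Σ1 = 5.
Moment sums: Σh·P = -266, ΣP = -38.
Eliminating c: 5·(row 1) − 24·(row 2) gives 214·m = 5·(-266) − 24·(-38) = -418, so m = -209/107.
Then c = ((-38) − 24·(-209/107))/5 = 190/107.

m = -1.95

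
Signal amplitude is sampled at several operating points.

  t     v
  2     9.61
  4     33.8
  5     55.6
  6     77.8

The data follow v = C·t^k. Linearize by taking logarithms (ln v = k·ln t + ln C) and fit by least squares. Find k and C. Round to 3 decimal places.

Taking logs, ln v = k·ln t + ln C, so regress ln v on ln t.
Over the data: Σln t = 5.4806, Σ(ln t)² = 8.2030, Σln v = 14.1556, Σln t·ln v = 20.7174.
Normal system: [[8.2030, 5.4806]; [5.4806, 4]]·[k, ln C]ᵀ = [20.7174, 14.1556]ᵀ.
Solving (det = 2.7744): k = 1.90601, ln C = 0.92736, so C = exp(0.92736) = 2.52782.

k = 1.906, C = 2.528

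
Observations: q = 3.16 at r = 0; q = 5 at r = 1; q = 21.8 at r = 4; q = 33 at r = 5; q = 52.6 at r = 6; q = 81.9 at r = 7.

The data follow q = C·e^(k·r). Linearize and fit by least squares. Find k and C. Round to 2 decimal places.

k = 0.47, C = 3.19

Let Y = ln q. Fitting Y = k·r + ln C by least squares:
AᵀA = [[127.0000, 23.0000]; [23.0000, 6]], rhs = [86.0344, 17.7066]ᵀ  (here Σr = 23.0000, Σ(r)² = 127.0000, Σln q = 17.7066, Σr·ln q = 86.0344).
Solving (det = 233.0000): k = 0.46761, ln C = 1.15859, so C = exp(1.15859) = 3.18545.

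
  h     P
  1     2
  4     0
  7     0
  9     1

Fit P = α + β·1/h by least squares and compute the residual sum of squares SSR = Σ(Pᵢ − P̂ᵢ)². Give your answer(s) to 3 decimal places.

SSR = 0.926

MᵀM·[α, β]ᵀ = MᵀP reads: 4·α + (379/252)·β = 3;  (379/252)·α + (69553/63504)·β = 19/9.
(Σ1 = 4, Σ1/h = 379/252, Σ1/h·1/h = 69553/63504, ΣP = 3, Σ1/h·P = 19/9.)
Eliminating β: (69553/63504)·(row 1) − (379/252)·(row 2) gives (44857/21168)·α = (69553/63504)·3 − (379/252)·(19/9) = 7031/63504, so α = 7031/134571.
Then β = ((19/9) − (379/252)·(7031/134571))/(69553/63504) = 83244/44857.
Residuals: 12379/134571, -69464/134571, -42707/134571, 33264/44857; SSR = 124550/134571.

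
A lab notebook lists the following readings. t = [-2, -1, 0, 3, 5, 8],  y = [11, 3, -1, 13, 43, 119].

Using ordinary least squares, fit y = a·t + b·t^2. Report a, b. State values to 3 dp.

Setting ∂/∂a … = 0 gives: 103·a + 655·b = 1181;  655·a + 4819·b = 8855.
(Σt·t = 103, Σt·t^2 = 655, Σt^2·t^2 = 4819, Σt·y = 1181, Σt^2·y = 8855.)
Determinant 103·4819 − 655² = 67332.
a = (1181·4819 − 655·8855)/67332 = -18131/11222; b = (103·8855 − 655·1181)/67332 = 23085/11222.

a = -1.616, b = 2.057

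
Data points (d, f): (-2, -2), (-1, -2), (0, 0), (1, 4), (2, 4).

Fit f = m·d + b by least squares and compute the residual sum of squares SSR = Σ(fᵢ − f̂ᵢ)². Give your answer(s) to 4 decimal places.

Normal-equation sums: Σd·d = 10, Σd = 0, Σ1 = 5.
Right-hand side: Σd·f = 18, Σf = 4.
MᵀM·[m, b]ᵀ = Mᵀf becomes [[10, 0]; [0, 5]]·[m, b]ᵀ = [18, 4]ᵀ.
Determinant 10·5 − 0² = 50.
m = (18·5 − 0·4)/50 = 9/5; b = (10·4 − 0·18)/50 = 4/5.
Residuals: 4/5, -1, -4/5, 7/5, -2/5; SSR = 22/5.

SSR = 4.4000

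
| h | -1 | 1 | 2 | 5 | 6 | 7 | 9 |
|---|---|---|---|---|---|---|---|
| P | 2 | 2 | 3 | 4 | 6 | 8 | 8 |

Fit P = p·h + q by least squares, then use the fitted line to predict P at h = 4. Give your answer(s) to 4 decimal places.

Sums needed: Σh·h = 197, Σh = 29, Σ1 = 7.
For MᵀP: Σh·P = 190, ΣP = 33.
So MᵀM·[p, q]ᵀ = MᵀP: [[197, 29]; [29, 7]]·[p, q]ᵀ = [190, 33]ᵀ.
Eliminating q: 7·(row 1) − 29·(row 2) gives 538·p = 7·190 − 29·33 = 373, so p = 373/538.
Then q = (33 − 29·(373/538))/7 = 991/538.
At h = 4: P̂ = (373/538)·(4) + (991/538)·(1) = 2483/538.

P̂ = 4.6152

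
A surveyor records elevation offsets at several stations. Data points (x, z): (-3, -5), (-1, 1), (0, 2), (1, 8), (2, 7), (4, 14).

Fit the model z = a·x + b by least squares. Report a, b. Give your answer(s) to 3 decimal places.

a = 2.661, b = 3.169

Entries of AᵀA: Σx·x = 31, Σx = 3, Σ1 = 6.
Moment sums: Σx·z = 92, Σz = 27.
So AᵀA·[a, b]ᵀ = Aᵀz: [[31, 3]; [3, 6]]·[a, b]ᵀ = [92, 27]ᵀ.
Eliminating b: 6·(row 1) − 3·(row 2) gives 177·a = 6·92 − 3·27 = 471, so a = 157/59.
Then b = (27 − 3·(157/59))/6 = 187/59.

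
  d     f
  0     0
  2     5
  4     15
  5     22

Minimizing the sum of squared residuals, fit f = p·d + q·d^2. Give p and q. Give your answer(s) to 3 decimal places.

p = 1.215, q = 0.636

Normal-equation sums: Σd·d = 45, Σd·d^2 = 197, Σd^2·d^2 = 897.
And Σd·f = 180, Σd^2·f = 810.
So MᵀM·[p, q]ᵀ = Mᵀf: [[45, 197]; [197, 897]]·[p, q]ᵀ = [180, 810]ᵀ.
Eliminating q: 897·(row 1) − 197·(row 2) gives 1556·p = 897·180 − 197·810 = 1890, so p = 945/778.
Then q = (810 − 197·(945/778))/897 = 495/778.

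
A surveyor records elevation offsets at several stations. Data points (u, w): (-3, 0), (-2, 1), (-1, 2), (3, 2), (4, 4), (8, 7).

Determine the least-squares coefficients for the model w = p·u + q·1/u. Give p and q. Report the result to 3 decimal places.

With design matrix A, AᵀA = [[103, 6]; [6, 893/576]] and Aᵀw = [74, 1/24]ᵀ.
Δ = 103·(893/576) − 6² = 71243/576.
p = (74·(893/576) − 6·(1/24))/(71243/576) = 65938/71243; q = (103·(1/24) − 6·74)/(71243/576) = -253272/71243.

p = 0.926, q = -3.555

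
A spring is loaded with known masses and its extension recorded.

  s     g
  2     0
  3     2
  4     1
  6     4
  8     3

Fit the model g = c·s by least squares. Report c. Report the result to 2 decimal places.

Compute the Gram sums: Σs·s = 129.
Moment sums: Σs·g = 58.
c = 58/129 = 0.449612.

c = 0.45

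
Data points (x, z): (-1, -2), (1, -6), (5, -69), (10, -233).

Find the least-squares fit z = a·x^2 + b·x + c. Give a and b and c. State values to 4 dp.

a = -1.9889, b = -3.1968, c = -2.3631

With design matrix M, MᵀM = [[10627, 1125, 127]; [1125, 127, 15]; [127, 15, 4]] and Mᵀz = [-25033, -2679, -310]ᵀ.
Solving the 3×3 system (Gaussian elimination) gives a = -60599/30468, b = -32467/10156, c = -35999/15234.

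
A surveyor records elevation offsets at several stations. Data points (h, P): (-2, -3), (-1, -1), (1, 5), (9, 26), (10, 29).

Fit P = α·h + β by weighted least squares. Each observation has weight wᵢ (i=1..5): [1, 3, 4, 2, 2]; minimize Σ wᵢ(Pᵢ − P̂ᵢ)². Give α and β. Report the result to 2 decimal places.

The normal equations are: 373·α + 37·β = 1077;  37·α + 12·β = 124.
det = 373·12 − 37² = 3107.
α = (1077·12 − 37·124)/3107 = 8336/3107; β = (373·124 − 37·1077)/3107 = 6403/3107.

α = 2.68, β = 2.06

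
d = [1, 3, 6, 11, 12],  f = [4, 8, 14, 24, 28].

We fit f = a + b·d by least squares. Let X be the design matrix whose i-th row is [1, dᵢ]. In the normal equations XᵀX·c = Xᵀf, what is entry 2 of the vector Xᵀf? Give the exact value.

Entry 2 ↔ basis d, so (Xᵀf)_{2} = Σᵢ (d)·fᵢ = (1)·(4) + (3)·(8) + (6)·(14) + (11)·(24) + (12)·(28) = 712.

712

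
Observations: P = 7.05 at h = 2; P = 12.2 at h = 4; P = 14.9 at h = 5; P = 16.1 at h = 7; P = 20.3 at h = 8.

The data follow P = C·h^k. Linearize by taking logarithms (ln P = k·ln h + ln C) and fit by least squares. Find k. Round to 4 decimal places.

With ln Pᵢ as the transformed response and ln hᵢ as the regressor:
Σln h = 7.7142, Σ(ln h)² = 13.1032, Σln P = 12.9453, Σln h·ln P = 20.8369.
Equations: 13.1032·k + 7.7142·ln C = 20.8369;  7.7142·k + 5·ln C = 12.9453.
Solving (det = 6.0066): k = 0.71948, ln C = 1.47901.

k = 0.7195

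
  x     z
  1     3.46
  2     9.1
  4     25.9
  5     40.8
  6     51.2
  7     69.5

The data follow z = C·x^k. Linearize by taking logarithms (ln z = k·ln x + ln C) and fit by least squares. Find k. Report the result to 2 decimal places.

k = 1.54

Let Y = ln z. Fitting Y = k·ln x + ln C by least squares:
Σln x = 7.4265, Σ(ln x)² = 11.9895, Σln z = 18.5895, Σln x·ln z = 27.3160.
Equations: 11.9895·k + 7.4265·ln C = 27.3160;  7.4265·k + 6·ln C = 18.5895.
Δ = 11.9895·6 − (7.4265)² = 16.7835; k = (27.3160·6 − 7.4265·18.5895)/16.7835 = 1.53961, ln C = (11.9895·18.5895 − 7.4265·27.3160)/16.7835 = 1.19259.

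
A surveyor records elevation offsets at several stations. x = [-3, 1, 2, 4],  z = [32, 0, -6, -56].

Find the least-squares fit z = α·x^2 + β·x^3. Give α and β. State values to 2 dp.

α = 0.53, β = -1.01

MᵀM·[α, β]ᵀ = Mᵀz reads: 354·α + 814·β = -632;  814·α + 4890·β = -4496.
(Σx^2·x^2 = 354, Σx^2·x^3 = 814, Σx^3·x^3 = 4890, Σx^2·z = -632, Σx^3·z = -4496.)
det = 354·4890 − 814² = 1068464.
α = ((-632)·4890 − 814·(-4496))/1068464 = 35579/66779; β = (354·(-4496) − 814·(-632))/1068464 = -67321/66779.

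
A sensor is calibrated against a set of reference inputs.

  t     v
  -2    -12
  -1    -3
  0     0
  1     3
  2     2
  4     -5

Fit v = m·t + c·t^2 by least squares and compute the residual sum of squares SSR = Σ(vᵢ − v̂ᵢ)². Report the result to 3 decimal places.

SSR = 3.346

The normal equations are: 26·m + 64·c = 14;  64·m + 290·c = -120.
(Σt·t = 26, Σt·t^2 = 64, Σt^2·t^2 = 290, Σt·v = 14, Σt^2·v = -120.)
Eliminating c: 290·(row 1) − 64·(row 2) gives 3444·m = 290·14 − 64·(-120) = 11740, so m = 2935/861.
Then c = ((-120) − 64·(2935/861))/290 = -1004/861.
Residuals: -446/861, 452/287, 0, 652/861, -44/287, 19/861; SSR = 2881/861.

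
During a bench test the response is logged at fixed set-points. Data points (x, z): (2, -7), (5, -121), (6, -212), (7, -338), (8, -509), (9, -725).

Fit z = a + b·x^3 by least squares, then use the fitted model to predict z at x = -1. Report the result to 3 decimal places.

ẑ = 3.787

Setting ∂/∂a … = 0 gives: 6·a + 1933·b = -1912;  1933·a + 973579·b = -966040.
Eliminating b: 973579·(row 1) − 1933·(row 2) gives 2104985·a = 973579·(-1912) − 1933·(-966040) = 5872272, so a = 5872272/2104985.
Then b = ((-966040) − 1933·(5872272/2104985))/973579 = -2100344/2104985.
At x = -1: ẑ = (5872272/2104985)·(1) + (-2100344/2104985)·(-1) = 7972616/2104985.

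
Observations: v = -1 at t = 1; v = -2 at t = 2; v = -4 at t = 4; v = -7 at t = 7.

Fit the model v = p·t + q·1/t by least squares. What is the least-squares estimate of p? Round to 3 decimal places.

p = -1.000

Forming MᵀM = [[70, 4]; [4, 1045/784]] and Mᵀv = [-70, -4]ᵀ gives MᵀM·[p, q]ᵀ = Mᵀv.
Δ = 70·(1045/784) − 4² = 4329/56.
p = ((-70)·(1045/784) − 4·(-4))/(4329/56) = -1; q = (70·(-4) − 4·(-70))/(4329/56) = 0.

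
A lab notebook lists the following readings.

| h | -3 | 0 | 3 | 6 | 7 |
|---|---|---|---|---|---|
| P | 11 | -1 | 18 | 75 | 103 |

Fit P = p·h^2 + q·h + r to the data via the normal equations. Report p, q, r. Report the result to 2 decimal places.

p = 1.96, q = 1.25, r = -2.38

Setting ∂/∂p … = 0 gives: 3859·p + 559·q + 103·r = 8008;  559·p + 103·q + 13·r = 1192;  103·p + 13·q + 5·r = 206.
(Σh^2·h^2 = 3859, Σh^2·h = 559, Σh^2 = 103, Σh·h = 103, Σh = 13, Σ1 = 5, Σh^2·P = 8008, Σh·P = 1192, ΣP = 206.)
Row-reducing yields p = 28897/14757, q = 18377/14757, r = -11690/4919.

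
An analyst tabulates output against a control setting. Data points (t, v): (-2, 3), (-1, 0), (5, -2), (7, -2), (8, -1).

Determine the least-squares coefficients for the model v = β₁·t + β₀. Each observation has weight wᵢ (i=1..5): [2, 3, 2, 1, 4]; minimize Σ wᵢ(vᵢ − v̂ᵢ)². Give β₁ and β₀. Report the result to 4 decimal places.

β₁ = -0.2922, β₀ = 0.6895

The normal system XᵀWX·[β₁, β₀]ᵀ = XᵀWv is [[366, 42]; [42, 12]]·[β₁, β₀]ᵀ = [-78, -4]ᵀ.
det = 366·12 − 42² = 2628.
β₁ = ((-78)·12 − 42·(-4))/2628 = -64/219; β₀ = (366·(-4) − 42·(-78))/2628 = 151/219.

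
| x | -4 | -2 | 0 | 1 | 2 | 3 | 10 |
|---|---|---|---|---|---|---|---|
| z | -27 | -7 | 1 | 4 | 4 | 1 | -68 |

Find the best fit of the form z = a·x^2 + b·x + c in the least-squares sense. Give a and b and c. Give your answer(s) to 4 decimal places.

a = -0.9981, b = 3.0034, c = 1.6735

Compute the Gram sums: Σx^2·x^2 = 10370, Σx^2·x = 964, Σx^2 = 134, Σx·x = 134, Σx = 10, Σ1 = 7.
Right-hand side: Σx^2·z = -7231, Σx·z = -543, Σz = -92.
Row-reducing yields a = -1178981/1181202, b = 3547597/1181202, c = 29950/17897.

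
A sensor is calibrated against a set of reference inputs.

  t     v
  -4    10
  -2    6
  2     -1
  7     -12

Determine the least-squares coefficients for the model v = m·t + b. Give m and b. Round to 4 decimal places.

Setting ∂/∂m … = 0 gives: 73·m + 3·b = -138;  3·m + 4·b = 3.
Δ = 73·4 − 3² = 283.
m = ((-138)·4 − 3·3)/283 = -561/283; b = (73·3 − 3·(-138))/283 = 633/283.

m = -1.9823, b = 2.2367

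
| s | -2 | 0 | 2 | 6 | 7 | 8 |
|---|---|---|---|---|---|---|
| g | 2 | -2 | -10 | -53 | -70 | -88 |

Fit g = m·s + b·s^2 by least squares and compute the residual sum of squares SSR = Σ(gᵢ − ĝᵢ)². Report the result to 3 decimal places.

SSR = 4.724

Setting ∂/∂m … = 0 gives: 157·m + 1071·b = -1536;  1071·m + 7825·b = -11002.
Determinant 157·7825 − 1071² = 81484.
m = ((-1536)·7825 − 1071·(-11002))/81484 = -118029/40742; b = (157·(-11002) − 1071·(-1536))/81484 = -41129/40742.
Residuals: 4971/20371, -2, -3423/20371, 14746/20371, -5208/20371, -4404/20371; SSR = 96230/20371.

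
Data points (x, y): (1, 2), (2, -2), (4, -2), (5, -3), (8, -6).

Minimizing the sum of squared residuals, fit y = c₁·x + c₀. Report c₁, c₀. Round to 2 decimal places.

c₁ = -0.97, c₀ = 1.67

Setting ∂/∂c₁ … = 0 gives: 110·c₁ + 20·c₀ = -73;  20·c₁ + 5·c₀ = -11.
(Σx·x = 110, Σx = 20, Σ1 = 5, Σx·y = -73, Σy = -11.)
Eliminating c₀: 5·(row 1) − 20·(row 2) gives 150·c₁ = 5·(-73) − 20·(-11) = -145, so c₁ = -29/30.
Then c₀ = ((-11) − 20·(-29/30))/5 = 5/3.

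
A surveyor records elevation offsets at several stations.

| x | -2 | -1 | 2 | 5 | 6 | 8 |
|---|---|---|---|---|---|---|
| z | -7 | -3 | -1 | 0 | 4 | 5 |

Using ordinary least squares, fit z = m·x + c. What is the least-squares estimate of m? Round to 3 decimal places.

m = 1.063

The normal equations are: 134·m + 18·c = 79;  18·m + 6·c = -2.
Eliminating c: 6·(row 1) − 18·(row 2) gives 480·m = 6·79 − 18·(-2) = 510, so m = 17/16.
Then c = ((-2) − 18·(17/16))/6 = -169/48.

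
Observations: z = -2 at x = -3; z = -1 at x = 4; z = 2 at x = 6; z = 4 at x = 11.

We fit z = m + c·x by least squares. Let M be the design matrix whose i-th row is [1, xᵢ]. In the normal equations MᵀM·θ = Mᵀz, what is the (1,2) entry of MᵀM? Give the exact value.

18

Row 1 ↔ basis 1, column 2 ↔ basis x, so (MᵀM)_{1,2} = Σᵢ x = (1)·(-3) + (1)·(4) + (1)·(6) + (1)·(11) = 18.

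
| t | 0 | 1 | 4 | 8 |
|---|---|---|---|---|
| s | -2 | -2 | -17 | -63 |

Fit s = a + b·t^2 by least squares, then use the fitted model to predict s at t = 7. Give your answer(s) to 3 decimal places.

ŝ = -48.608

MᵀM·[a, b]ᵀ = Mᵀs reads: 4·a + 81·b = -84;  81·a + 4353·b = -4306.
(Σ1 = 4, Σt^2 = 81, Σt^2·t^2 = 4353, Σs = -84, Σt^2·s = -4306.)
Determinant 4·4353 − 81² = 10851.
a = ((-84)·4353 − 81·(-4306))/10851 = -5622/3617; b = (4·(-4306) − 81·(-84))/10851 = -10420/10851.
At t = 7: ŝ = (-5622/3617)·(1) + (-10420/10851)·(49) = -527446/10851.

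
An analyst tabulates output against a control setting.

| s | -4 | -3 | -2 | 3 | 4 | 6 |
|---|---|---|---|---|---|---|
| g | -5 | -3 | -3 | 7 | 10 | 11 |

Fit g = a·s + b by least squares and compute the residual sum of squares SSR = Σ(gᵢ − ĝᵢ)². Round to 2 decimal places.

Normal-equation sums: Σs·s = 90, Σs = 4, Σ1 = 6.
Moment sums: Σs·g = 162, Σg = 17.
Normal equations: [[90, 4]; [4, 6]]·[a, b]ᵀ = [162, 17]ᵀ.
Δ = 90·6 − 4² = 524.
a = (162·6 − 4·17)/524 = 226/131; b = (90·17 − 4·162)/524 = 441/262.
Residuals: 57/262, 129/262, -323/262, 37/262, 371/262, -271/262; SSR = 1285/262.

SSR = 4.90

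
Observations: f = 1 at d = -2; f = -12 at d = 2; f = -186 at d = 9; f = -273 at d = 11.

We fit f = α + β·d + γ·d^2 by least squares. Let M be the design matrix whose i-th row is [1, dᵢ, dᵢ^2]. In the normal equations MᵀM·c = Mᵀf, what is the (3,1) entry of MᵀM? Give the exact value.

Row 3 ↔ basis d^2, column 1 ↔ basis 1, so (MᵀM)_{3,1} = Σᵢ d^2 = (4)·(1) + (4)·(1) + (81)·(1) + (121)·(1) = 210.

210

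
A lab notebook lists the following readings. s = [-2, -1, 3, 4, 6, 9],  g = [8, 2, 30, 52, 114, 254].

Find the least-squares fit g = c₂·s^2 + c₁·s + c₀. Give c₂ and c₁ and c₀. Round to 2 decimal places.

Forming MᵀM = [[8211, 1027, 147]; [1027, 147, 19]; [147, 19, 6]] and Mᵀg = [25814, 3250, 460]ᵀ gives MᵀM·[c₂, c₁, c₀]ᵀ = Mᵀg.
Inverting the 3×3 Gram matrix, [c₂, c₁, c₀]ᵀ = [383921/127464, 49957/42488, -13552/15933]ᵀ.

c₂ = 3.01, c₁ = 1.18, c₀ = -0.85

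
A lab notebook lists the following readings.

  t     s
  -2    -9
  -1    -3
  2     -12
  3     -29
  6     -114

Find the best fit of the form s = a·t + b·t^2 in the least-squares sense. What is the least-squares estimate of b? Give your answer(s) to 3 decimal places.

b = -3.021

With design matrix X, XᵀX = [[54, 242]; [242, 1410]] and Xᵀs = [-774, -4452]ᵀ.
Determinant 54·1410 − 242² = 17576.
a = ((-774)·1410 − 242·(-4452))/17576 = -3489/4394; b = (54·(-4452) − 242·(-774))/17576 = -13275/4394.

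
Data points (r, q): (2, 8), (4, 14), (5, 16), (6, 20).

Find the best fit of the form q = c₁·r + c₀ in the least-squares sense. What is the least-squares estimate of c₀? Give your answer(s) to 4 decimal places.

Compute the Gram sums: Σr·r = 81, Σr = 17, Σ1 = 4.
For Aᵀq: Σr·q = 272, Σq = 58.
So AᵀA·[c₁, c₀]ᵀ = Aᵀq: [[81, 17]; [17, 4]]·[c₁, c₀]ᵀ = [272, 58]ᵀ.
Δ = 81·4 − 17² = 35.
c₁ = (272·4 − 17·58)/35 = 102/35; c₀ = (81·58 − 17·272)/35 = 74/35.

c₀ = 2.1143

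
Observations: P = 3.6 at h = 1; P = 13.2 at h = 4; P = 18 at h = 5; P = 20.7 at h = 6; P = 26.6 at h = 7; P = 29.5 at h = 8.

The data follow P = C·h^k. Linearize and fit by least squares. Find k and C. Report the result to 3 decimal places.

k = 1.012, C = 3.508

Let Y = ln P. Fitting Y = k·ln h + ln C by least squares:
Σln h = 8.8128, Σ(ln h)² = 15.8331, Σln P = 16.4470, Σln h·ln P = 27.0801.
Equations: 15.8331·k + 8.8128·ln C = 27.0801;  8.8128·k + 6·ln C = 16.4470.
Slope k = (n·Σln h·ln P − Σln h·Σln P)/(n·Σ(ln h)² − (Σln h)²) = (6·27.0801 − 8.8128·16.4470)/17.3327 = 1.01173; ln C = (Σln P − k·Σln h)/n = 1.25512, so C = exp(1.25512) = 3.50825.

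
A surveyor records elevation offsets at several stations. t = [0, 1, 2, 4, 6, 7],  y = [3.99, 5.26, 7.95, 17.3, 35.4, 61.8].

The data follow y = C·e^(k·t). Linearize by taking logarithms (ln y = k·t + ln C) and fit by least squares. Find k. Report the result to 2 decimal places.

k = 0.39

Linearized form: ln y = k·t + ln C. From the 6 transformed points,
AᵀA = [[106.0000, 20.0000]; [20.0000, 6]], rhs = [67.4769, 15.6584]ᵀ  (here Σt = 20.0000, Σ(t)² = 106.0000, Σln y = 15.6584, Σt·ln y = 67.4769).
Δ = 106.0000·6 − (20.0000)² = 236.0000; k = (67.4769·6 − 20.0000·15.6584)/236.0000 = 0.38853, ln C = (106.0000·15.6584 − 20.0000·67.4769)/236.0000 = 1.31464.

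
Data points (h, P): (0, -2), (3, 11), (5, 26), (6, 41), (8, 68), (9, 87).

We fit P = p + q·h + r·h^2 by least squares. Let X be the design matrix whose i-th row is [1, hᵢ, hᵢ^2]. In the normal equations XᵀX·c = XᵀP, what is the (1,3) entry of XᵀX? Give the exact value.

Row 1 ↔ basis 1, column 3 ↔ basis h^2, so (XᵀX)_{1,3} = Σᵢ h^2 = (1)·(0) + (1)·(9) + (1)·(25) + (1)·(36) + (1)·(64) + (1)·(81) = 215.

215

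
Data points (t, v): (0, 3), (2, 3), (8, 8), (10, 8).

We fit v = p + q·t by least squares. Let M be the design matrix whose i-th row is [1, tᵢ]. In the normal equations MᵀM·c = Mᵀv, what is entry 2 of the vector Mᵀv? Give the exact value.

150

Entry 2 ↔ basis t, so (Mᵀv)_{2} = Σᵢ (t)·vᵢ = (0)·(3) + (2)·(3) + (8)·(8) + (10)·(8) = 150.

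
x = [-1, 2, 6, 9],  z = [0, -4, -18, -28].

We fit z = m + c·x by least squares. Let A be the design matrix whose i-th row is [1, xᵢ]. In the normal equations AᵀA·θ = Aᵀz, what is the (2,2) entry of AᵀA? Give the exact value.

122

Row 2 ↔ basis x, column 2 ↔ basis x, so (AᵀA)_{2,2} = Σᵢ (x)·(x) = (-1)·(-1) + (2)·(2) + (6)·(6) + (9)·(9) = 122.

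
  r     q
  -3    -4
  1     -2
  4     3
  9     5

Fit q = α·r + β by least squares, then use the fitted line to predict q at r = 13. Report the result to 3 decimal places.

MᵀM·[α, β]ᵀ = Mᵀq reads: 107·α + 11·β = 67;  11·α + 4·β = 2.
Eliminating β: 4·(row 1) − 11·(row 2) gives 307·α = 4·67 − 11·2 = 246, so α = 246/307.
Then β = (2 − 11·(246/307))/4 = -523/307.
At r = 13: q̂ = (246/307)·(13) + (-523/307)·(1) = 2675/307.

q̂ = 8.713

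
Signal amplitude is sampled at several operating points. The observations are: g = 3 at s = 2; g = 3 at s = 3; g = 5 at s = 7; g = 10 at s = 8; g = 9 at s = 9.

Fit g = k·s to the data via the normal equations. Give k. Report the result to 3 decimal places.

Normal-equation sums: Σs·s = 207.
Moment sums: Σs·g = 211.
Normal equations: [[207]]·[k]ᵀ = [211]ᵀ.
k = 211/207 = 1.01932.

k = 1.019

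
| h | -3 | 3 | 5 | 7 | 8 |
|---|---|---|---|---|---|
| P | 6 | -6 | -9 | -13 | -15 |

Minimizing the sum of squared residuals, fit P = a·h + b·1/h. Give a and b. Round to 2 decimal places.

Compute the Gram sums: Σh·h = 156, Σh·1/h = 5, Σ1/h·1/h = 210449/705600.
Moment sums: Σh·P = -292, Σ1/h·P = -2669/280.
Normal equations: [[156, 5]; [5, 210449/705600]]·[a, b]ᵀ = [-292, -2669/280]ᵀ.
Δ = 156·(210449/705600) − 5² = 1265837/58800.
a = ((-292)·(210449/705600) − 5·(-2669/280))/(1265837/58800) = -6955427/3797511; b = (156·(-2669/280) − 5·(-292))/(1265837/58800) = -1588440/1265837.

a = -1.83, b = -1.25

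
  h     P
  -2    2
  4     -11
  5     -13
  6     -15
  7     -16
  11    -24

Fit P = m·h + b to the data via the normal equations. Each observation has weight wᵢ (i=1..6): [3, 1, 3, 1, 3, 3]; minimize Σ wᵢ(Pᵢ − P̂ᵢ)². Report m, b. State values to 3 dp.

Compute the Gram sums: Σwᵢ·h·h = 649, Σwᵢ·h = 73, Σwᵢ·1 = 14.
For AᵀWP: Σwᵢ·h·P = -1469, Σwᵢ·P = -179.
Normal equations: [[649, 73]; [73, 14]]·[m, b]ᵀ = [-1469, -179]ᵀ.
det = 649·14 − 73² = 3757.
m = ((-1469)·14 − 73·(-179))/3757 = -7499/3757; b = (649·(-179) − 73·(-1469))/3757 = -8934/3757.

m = -1.996, b = -2.378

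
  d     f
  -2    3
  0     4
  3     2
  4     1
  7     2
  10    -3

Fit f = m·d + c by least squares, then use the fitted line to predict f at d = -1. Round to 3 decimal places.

Compute the Gram sums: Σd·d = 178, Σd = 22, Σ1 = 6.
Right-hand side: Σd·f = -12, Σf = 9.
XᵀX·[m, c]ᵀ = Xᵀf becomes [[178, 22]; [22, 6]]·[m, c]ᵀ = [-12, 9]ᵀ.
Eliminating c: 6·(row 1) − 22·(row 2) gives 584·m = 6·(-12) − 22·9 = -270, so m = -135/292.
Then c = (9 − 22·(-135/292))/6 = 933/292.
At d = -1: f̂ = (-135/292)·(-1) + (933/292)·(1) = 267/73.

f̂ = 3.658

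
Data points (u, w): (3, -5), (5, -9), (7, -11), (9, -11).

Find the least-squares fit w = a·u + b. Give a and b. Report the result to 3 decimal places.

a = -1.000, b = -3.000

With design matrix X, XᵀX = [[164, 24]; [24, 4]] and Xᵀw = [-236, -36]ᵀ.
Eliminating b: 4·(row 1) − 24·(row 2) gives 80·a = 4·(-236) − 24·(-36) = -80, so a = -1.
Then b = ((-36) − 24·(-1))/4 = -3.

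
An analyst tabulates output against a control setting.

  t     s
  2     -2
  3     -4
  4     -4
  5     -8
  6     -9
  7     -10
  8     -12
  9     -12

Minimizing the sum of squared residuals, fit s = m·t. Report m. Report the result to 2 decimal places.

m = -1.41

The normal equations are: 284·m = -400.
Hence m = -400 / 284 ≈ -1.40845.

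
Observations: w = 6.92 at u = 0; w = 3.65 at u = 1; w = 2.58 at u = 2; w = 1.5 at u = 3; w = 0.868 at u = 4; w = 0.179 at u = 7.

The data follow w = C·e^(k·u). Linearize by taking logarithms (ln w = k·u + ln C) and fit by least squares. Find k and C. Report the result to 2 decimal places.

k = -0.52, C = 6.79

Let Y = ln w. Fitting Y = k·u + ln C by least squares:
Σu = 17.0000, Σ(u)² = 79.0000, Σln w = 2.7205, Σu·ln w = -8.2021.
Equations: 79.0000·k + 17.0000·ln C = -8.2021;  17.0000·k + 6·ln C = 2.7205.
Solving (det = 185.0000): k = -0.51600, ln C = 1.91542, so C = exp(1.91542) = 6.78980.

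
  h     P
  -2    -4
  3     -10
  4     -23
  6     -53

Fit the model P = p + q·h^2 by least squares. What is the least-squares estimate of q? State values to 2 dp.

Entries of MᵀM: Σ1 = 4, Σh^2 = 65, Σh^2·h^2 = 1649.
For MᵀP: ΣP = -90, Σh^2·P = -2382.
Normal equations: [[4, 65]; [65, 1649]]·[p, q]ᵀ = [-90, -2382]ᵀ.
Eliminating q: 1649·(row 1) − 65·(row 2) gives 2371·p = 1649·(-90) − 65·(-2382) = 6420, so p = 6420/2371.
Then q = ((-2382) − 65·(6420/2371))/1649 = -3678/2371.

q = -1.55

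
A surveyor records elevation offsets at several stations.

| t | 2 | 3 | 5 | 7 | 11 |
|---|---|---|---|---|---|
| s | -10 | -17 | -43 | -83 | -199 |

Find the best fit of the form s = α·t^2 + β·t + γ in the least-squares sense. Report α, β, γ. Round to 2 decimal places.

Normal-equation sums: Σt^2·t^2 = 17764, Σt^2·t = 1834, Σt^2 = 208, Σt·t = 208, Σt = 28, Σ1 = 5.
And Σt^2·s = -29414, Σt·s = -3056, Σs = -352.
Inverting the 3×3 Gram matrix, [α, β, γ]ᵀ = [-12632/7777, 47/1111, -23852/7777]ᵀ.

α = -1.62, β = 0.04, γ = -3.07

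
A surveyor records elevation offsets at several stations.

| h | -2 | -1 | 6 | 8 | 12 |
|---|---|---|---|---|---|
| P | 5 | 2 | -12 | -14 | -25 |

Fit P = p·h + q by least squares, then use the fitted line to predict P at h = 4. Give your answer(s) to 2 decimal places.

MᵀM·[p, q]ᵀ = MᵀP reads: 249·p + 23·q = -496;  23·p + 5·q = -44.
(Σh·h = 249, Σh = 23, Σ1 = 5, Σh·P = -496, ΣP = -44.)
Eliminating q: 5·(row 1) − 23·(row 2) gives 716·p = 5·(-496) − 23·(-44) = -1468, so p = -367/179.
Then q = ((-44) − 23·(-367/179))/5 = 113/179.
At h = 4: P̂ = (-367/179)·(4) + (113/179)·(1) = -1355/179.

P̂ = -7.57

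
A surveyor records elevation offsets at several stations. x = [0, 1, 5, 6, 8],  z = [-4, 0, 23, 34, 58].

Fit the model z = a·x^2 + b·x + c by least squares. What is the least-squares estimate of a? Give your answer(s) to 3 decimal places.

a = 0.748

MᵀM·[a, b, c]ᵀ = Mᵀz reads: 6018·a + 854·b + 126·c = 5511;  854·a + 126·b + 20·c = 783;  126·a + 20·b + 5·c = 111.
Row-reducing yields a = 7731/10336, b = 17349/10336, c = -17379/5168.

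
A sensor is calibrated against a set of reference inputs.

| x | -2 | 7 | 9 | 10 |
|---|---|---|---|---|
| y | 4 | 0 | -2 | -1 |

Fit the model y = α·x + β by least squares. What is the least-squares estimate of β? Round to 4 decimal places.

β = 3.0500

Entries of MᵀM: Σx·x = 234, Σx = 24, Σ1 = 4.
And Σx·y = -36, Σy = 1.
Δ = 234·4 − 24² = 360.
α = ((-36)·4 − 24·1)/360 = -7/15; β = (234·1 − 24·(-36))/360 = 61/20.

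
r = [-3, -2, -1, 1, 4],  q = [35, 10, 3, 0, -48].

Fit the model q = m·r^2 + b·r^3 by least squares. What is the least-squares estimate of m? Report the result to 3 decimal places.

Compute the Gram sums: Σr^2·r^2 = 355, Σr^2·r^3 = 749, Σr^3·r^3 = 4891.
Right-hand side: Σr^2·q = -410, Σr^3·q = -4100.
So MᵀM·[m, b]ᵀ = Mᵀq: [[355, 749]; [749, 4891]]·[m, b]ᵀ = [-410, -4100]ᵀ.
Determinant 355·4891 − 749² = 1175304.
m = ((-410)·4891 − 749·(-4100))/1175304 = 532795/587652; b = (355·(-4100) − 749·(-410))/1175304 = -574205/587652.

m = 0.907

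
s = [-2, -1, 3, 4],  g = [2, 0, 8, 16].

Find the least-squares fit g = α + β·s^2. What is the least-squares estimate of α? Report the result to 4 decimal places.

α = -1.6977

Setting ∂/∂α … = 0 gives: 4·α + 30·β = 26;  30·α + 354·β = 336.
(Σ1 = 4, Σs^2 = 30, Σs^2·s^2 = 354, Σg = 26, Σs^2·g = 336.)
Δ = 4·354 − 30² = 516.
α = (26·354 − 30·336)/516 = -73/43; β = (4·336 − 30·26)/516 = 47/43.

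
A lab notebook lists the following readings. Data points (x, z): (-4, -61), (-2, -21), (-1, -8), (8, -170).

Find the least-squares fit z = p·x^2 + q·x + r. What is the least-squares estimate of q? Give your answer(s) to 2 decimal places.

q = 2.76

Normal-equation sums: Σx^2·x^2 = 4369, Σx^2·x = 439, Σx^2 = 85, Σx·x = 85, Σx = 1, Σ1 = 4.
And Σx^2·z = -11948, Σx·z = -1066, Σz = -260.
Solving the 3×3 system (Gaussian elimination) gives p = -84121/28452, q = 26199/9484, r = -40729/14226.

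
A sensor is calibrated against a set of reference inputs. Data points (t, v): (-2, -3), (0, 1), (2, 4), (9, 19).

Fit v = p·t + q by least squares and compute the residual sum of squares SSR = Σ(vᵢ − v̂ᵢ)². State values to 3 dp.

SSR = 0.749

The normal system AᵀA·[p, q]ᵀ = Aᵀv is [[89, 9]; [9, 4]]·[p, q]ᵀ = [185, 21]ᵀ.
Eliminating q: 4·(row 1) − 9·(row 2) gives 275·p = 4·185 − 9·21 = 551, so p = 551/275.
Then q = (21 − 9·(551/275))/4 = 204/275.
Residuals: 73/275, 71/275, -206/275, 62/275; SSR = 206/275.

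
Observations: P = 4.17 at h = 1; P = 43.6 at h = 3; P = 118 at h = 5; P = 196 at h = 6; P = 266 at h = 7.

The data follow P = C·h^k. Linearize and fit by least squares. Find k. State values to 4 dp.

Taking logs, ln P = k·ln h + ln C, so regress ln P on ln h.
AᵀA = [[10.7942, 6.4457]; [6.4457, 5]], rhs = [32.1475, 20.8353]ᵀ  (here Σln h = 6.4457, Σ(ln h)² = 10.7942, Σln P = 20.8353, Σln h·ln P = 32.1475).
Slope k = (n·Σln h·ln P − Σln h·Σln P)/(n·Σ(ln h)² − (Σln h)²) = (5·32.1475 − 6.4457·20.8353)/12.4237 = 2.12814; ln C = (Σln P − k·Σln h)/n = 1.42358.

k = 2.1281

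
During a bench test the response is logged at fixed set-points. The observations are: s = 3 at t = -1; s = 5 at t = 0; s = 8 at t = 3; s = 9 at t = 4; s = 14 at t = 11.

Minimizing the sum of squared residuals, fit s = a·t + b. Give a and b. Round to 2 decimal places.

a = 0.88, b = 4.81

The normal equations are: 147·a + 17·b = 211;  17·a + 5·b = 39.
(Σt·t = 147, Σt = 17, Σ1 = 5, Σt·s = 211, Σs = 39.)
det = 147·5 − 17² = 446.
a = (211·5 − 17·39)/446 = 196/223; b = (147·39 − 17·211)/446 = 1073/223.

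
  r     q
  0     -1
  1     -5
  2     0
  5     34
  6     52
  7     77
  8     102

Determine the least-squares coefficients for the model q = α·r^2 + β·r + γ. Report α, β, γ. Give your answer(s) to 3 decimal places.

α = 2.006, β = -2.899, γ = -2.286

With design matrix A, AᵀA = [[8435, 1205, 179]; [1205, 179, 29]; [179, 29, 7]] and Aᵀq = [13018, 1832, 259]ᵀ.
Inverting the 3×3 Gram matrix, [α, β, γ]ᵀ = [337/168, -487/168, -16/7]ᵀ.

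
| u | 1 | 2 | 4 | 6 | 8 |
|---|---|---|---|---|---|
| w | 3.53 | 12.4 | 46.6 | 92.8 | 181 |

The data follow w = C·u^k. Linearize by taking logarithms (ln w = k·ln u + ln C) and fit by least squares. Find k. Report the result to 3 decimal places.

k = 1.874

With ln wᵢ as the transformed response and ln uᵢ as the regressor:
Σln u = 5.9506, Σ(ln u)² = 9.9367, Σln w = 17.3495, Σln u·ln w = 25.9982.
Equations: 9.9367·k + 5.9506·ln C = 25.9982;  5.9506·k + 5·ln C = 17.3495.
Solving (det = 14.2736): k = 1.87409, ln C = 1.23950.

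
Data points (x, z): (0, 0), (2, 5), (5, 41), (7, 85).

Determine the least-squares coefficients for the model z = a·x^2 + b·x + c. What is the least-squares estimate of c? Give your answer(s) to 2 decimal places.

The normal equations are: 3042·a + 476·b + 78·c = 5210;  476·a + 78·b + 14·c = 810;  78·a + 14·b + 4·c = 131.
(Σx^2·x^2 = 3042, Σx^2·x = 476, Σx^2 = 78, Σx·x = 78, Σx = 14, Σ1 = 4, Σx^2·z = 5210, Σx·z = 810, Σz = 131.)
Inverting the 3×3 Gram matrix, [a, b, c]ᵀ = [39/20, -887/580, 9/116]ᵀ.

c = 0.08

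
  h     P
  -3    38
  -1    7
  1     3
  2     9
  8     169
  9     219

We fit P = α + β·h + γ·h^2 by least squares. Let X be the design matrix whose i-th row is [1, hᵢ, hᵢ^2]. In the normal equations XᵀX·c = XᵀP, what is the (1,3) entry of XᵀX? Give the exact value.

160

Row 1 ↔ basis 1, column 3 ↔ basis h^2, so (XᵀX)_{1,3} = Σᵢ h^2 = (1)·(9) + (1)·(1) + (1)·(1) + (1)·(4) + (1)·(64) + (1)·(81) = 160.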